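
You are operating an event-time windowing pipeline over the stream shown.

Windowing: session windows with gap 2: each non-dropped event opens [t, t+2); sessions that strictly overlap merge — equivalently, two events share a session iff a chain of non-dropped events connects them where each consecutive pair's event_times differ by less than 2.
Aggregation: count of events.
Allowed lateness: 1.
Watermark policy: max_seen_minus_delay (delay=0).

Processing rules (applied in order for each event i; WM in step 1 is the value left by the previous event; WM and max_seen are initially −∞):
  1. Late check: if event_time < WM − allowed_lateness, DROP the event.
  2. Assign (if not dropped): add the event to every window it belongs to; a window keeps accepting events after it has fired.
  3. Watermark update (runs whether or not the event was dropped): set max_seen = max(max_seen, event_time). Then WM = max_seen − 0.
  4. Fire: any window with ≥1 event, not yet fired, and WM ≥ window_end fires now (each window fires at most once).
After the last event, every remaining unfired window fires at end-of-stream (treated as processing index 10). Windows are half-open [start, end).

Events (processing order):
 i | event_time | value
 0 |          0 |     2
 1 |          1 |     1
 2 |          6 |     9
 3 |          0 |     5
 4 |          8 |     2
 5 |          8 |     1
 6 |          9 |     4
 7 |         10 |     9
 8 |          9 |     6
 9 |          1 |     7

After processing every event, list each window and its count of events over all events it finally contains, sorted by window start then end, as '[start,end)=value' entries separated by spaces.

i=0 t=0 v=2: → [0,2); WM=0
i=1 t=1 v=1: → [0,3); WM=1
i=2 t=6 v=9: → [6,8); WM=6
i=3 t=0 v=5: DROP (t<6-1); WM=6
i=4 t=8 v=2: → [8,10); WM=8
i=5 t=8 v=1: → [8,10); WM=8
i=6 t=9 v=4: → [8,11); WM=9
i=7 t=10 v=9: → [8,12); WM=10
i=8 t=9 v=6: → [8,12); WM=10
i=9 t=1 v=7: DROP (t<10-1); WM=10

[0,3)=2 [6,8)=1 [8,12)=5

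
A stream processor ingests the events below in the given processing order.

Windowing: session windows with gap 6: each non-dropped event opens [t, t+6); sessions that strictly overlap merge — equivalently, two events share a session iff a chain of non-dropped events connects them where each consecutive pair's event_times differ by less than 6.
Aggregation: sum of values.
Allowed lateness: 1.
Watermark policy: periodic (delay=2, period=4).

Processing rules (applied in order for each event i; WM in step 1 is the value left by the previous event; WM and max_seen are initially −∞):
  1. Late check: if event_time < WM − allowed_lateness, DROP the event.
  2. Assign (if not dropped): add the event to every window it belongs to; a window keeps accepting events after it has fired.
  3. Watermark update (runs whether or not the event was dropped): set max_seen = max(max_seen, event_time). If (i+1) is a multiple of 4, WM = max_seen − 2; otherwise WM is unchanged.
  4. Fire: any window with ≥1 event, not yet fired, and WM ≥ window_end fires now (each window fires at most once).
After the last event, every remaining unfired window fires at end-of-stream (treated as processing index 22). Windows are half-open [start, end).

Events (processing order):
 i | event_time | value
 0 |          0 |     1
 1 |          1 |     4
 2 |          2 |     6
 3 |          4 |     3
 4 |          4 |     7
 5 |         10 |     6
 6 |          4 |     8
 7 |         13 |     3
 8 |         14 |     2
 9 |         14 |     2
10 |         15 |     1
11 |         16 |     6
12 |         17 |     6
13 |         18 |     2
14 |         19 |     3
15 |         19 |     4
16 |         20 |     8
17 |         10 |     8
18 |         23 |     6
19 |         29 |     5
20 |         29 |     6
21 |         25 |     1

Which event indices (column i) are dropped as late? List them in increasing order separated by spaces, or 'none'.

17 21

i=0 t=0 v=1: → [0,6); WM=−∞
i=1 t=1 v=4: → [0,7); WM=−∞
i=2 t=2 v=6: → [0,8); WM=−∞
i=3 t=4 v=3: → [0,10); WM=2
i=4 t=4 v=7: → [0,10); WM=2
i=5 t=10 v=6: → [10,16); WM=2
i=6 t=4 v=8: → [0,10); WM=2
i=7 t=13 v=3: → [10,19); WM=11
i=8 t=14 v=2: → [10,20); WM=11
i=9 t=14 v=2: → [10,20); WM=11
i=10 t=15 v=1: → [10,21); WM=11
i=11 t=16 v=6: → [10,22); WM=14
i=12 t=17 v=6: → [10,23); WM=14
i=13 t=18 v=2: → [10,24); WM=14
i=14 t=19 v=3: → [10,25); WM=14
i=15 t=19 v=4: → [10,25); WM=17
i=16 t=20 v=8: → [10,26); WM=17
i=17 t=10 v=8: DROP (t<17-1); WM=17
i=18 t=23 v=6: → [10,29); WM=17
i=19 t=29 v=5: → [29,35); WM=27
i=20 t=29 v=6: → [29,35); WM=27
i=21 t=25 v=1: DROP (t<27-1); WM=27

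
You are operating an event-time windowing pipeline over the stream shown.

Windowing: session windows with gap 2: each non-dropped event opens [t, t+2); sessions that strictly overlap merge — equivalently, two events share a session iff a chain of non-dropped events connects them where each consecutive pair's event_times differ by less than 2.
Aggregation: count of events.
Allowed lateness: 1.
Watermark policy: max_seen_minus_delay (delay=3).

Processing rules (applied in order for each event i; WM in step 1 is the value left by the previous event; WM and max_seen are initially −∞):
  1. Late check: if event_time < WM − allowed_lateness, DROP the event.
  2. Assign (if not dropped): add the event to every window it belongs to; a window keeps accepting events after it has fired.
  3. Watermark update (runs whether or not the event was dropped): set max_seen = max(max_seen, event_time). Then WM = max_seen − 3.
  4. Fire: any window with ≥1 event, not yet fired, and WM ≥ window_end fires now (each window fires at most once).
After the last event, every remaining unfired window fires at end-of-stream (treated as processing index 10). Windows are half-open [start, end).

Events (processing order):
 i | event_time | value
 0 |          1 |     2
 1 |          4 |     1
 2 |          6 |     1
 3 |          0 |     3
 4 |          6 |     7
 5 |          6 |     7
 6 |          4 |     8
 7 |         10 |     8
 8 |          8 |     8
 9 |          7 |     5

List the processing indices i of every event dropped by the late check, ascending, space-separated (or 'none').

3

i=0 t=1 v=2: → [1,3); WM=-2
i=1 t=4 v=1: → [4,6); WM=1
i=2 t=6 v=1: → [6,8); WM=3
i=3 t=0 v=3: DROP (t<3-1); WM=3
i=4 t=6 v=7: → [6,8); WM=3
i=5 t=6 v=7: → [6,8); WM=3
i=6 t=4 v=8: → [4,6); WM=3
i=7 t=10 v=8: → [10,12); WM=7
i=8 t=8 v=8: → [8,10); WM=7
i=9 t=7 v=5: → [6,10); WM=7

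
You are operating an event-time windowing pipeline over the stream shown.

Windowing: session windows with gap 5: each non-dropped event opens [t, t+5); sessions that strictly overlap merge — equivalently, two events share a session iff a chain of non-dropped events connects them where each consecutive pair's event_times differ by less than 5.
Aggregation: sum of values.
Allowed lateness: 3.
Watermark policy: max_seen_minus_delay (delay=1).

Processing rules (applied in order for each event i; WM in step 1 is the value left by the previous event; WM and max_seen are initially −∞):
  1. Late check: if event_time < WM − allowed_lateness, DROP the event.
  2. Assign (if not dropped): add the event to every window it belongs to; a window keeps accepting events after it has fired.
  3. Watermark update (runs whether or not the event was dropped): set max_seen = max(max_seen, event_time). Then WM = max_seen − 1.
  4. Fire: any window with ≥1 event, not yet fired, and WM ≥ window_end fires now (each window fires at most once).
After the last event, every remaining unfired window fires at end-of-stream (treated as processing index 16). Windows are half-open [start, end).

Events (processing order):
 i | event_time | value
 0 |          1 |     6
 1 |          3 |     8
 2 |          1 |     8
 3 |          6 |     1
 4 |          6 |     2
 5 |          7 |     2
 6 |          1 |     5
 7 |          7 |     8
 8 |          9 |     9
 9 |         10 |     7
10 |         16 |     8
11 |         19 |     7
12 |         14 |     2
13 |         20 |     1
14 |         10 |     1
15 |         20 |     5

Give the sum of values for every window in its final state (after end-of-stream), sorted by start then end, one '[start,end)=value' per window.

i=0 t=1 v=6: → [1,6); WM=0
i=1 t=3 v=8: → [1,8); WM=2
i=2 t=1 v=8: → [1,8); WM=2
i=3 t=6 v=1: → [1,11); WM=5
i=4 t=6 v=2: → [1,11); WM=5
i=5 t=7 v=2: → [1,12); WM=6
i=6 t=1 v=5: DROP (t<6-3); WM=6
i=7 t=7 v=8: → [1,12); WM=6
i=8 t=9 v=9: → [1,14); WM=8
i=9 t=10 v=7: → [1,15); WM=9
i=10 t=16 v=8: → [16,21); WM=15
i=11 t=19 v=7: → [16,24); WM=18
i=12 t=14 v=2: DROP (t<18-3); WM=18
i=13 t=20 v=1: → [16,25); WM=19
i=14 t=10 v=1: DROP (t<19-3); WM=19
i=15 t=20 v=5: → [16,25); WM=19

[1,15)=51 [16,25)=21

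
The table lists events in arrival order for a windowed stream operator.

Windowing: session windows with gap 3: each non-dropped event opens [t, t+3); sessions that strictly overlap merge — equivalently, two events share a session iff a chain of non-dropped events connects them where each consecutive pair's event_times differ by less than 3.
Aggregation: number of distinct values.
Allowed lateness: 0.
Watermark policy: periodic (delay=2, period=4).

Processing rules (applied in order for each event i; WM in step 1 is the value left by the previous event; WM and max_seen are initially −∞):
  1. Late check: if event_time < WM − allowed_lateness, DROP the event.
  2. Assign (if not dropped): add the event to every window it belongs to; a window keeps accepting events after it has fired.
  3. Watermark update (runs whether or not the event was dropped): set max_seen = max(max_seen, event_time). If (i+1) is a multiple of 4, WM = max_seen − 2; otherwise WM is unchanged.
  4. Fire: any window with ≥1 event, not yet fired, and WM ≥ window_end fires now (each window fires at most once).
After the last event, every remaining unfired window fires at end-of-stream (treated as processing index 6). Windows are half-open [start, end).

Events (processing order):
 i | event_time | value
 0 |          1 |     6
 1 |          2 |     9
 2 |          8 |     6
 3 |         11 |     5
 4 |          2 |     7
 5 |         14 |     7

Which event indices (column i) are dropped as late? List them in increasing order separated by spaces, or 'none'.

i=0 t=1 v=6: → [1,4); WM=−∞
i=1 t=2 v=9: → [1,5); WM=−∞
i=2 t=8 v=6: → [8,11); WM=−∞
i=3 t=11 v=5: → [11,14); WM=9
i=4 t=2 v=7: DROP (t<9-0); WM=9
i=5 t=14 v=7: → [14,17); WM=9

4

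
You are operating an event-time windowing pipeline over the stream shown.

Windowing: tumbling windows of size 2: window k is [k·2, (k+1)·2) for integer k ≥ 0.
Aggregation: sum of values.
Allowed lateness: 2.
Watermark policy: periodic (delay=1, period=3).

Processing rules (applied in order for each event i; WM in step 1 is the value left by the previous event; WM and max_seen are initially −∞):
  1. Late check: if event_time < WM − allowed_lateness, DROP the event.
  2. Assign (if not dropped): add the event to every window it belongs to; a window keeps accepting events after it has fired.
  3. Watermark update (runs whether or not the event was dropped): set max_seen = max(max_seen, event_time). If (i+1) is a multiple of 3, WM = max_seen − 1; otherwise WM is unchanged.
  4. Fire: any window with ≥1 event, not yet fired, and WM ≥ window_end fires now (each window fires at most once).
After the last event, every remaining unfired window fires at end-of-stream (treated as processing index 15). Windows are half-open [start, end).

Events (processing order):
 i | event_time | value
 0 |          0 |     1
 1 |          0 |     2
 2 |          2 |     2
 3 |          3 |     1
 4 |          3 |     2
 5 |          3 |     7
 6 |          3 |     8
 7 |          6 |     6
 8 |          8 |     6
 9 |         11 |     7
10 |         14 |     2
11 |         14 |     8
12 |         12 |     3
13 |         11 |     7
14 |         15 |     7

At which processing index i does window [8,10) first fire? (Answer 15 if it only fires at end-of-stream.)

i=0 t=0 v=1: → [0,2); WM=−∞
i=1 t=0 v=2: → [0,2); WM=−∞
i=2 t=2 v=2: → [2,4); WM=1
i=3 t=3 v=1: → [2,4); WM=1
i=4 t=3 v=2: → [2,4); WM=1
i=5 t=3 v=7: → [2,4); WM=2; [0,2) fires=3
i=6 t=3 v=8: → [2,4); WM=2
i=7 t=6 v=6: → [6,8); WM=2
i=8 t=8 v=6: → [8,10); WM=7; [2,4) fires=20
i=9 t=11 v=7: → [10,12); WM=7
i=10 t=14 v=2: → [14,16); WM=7
i=11 t=14 v=8: → [14,16); WM=13; [6,8) fires=6 [8,10) fires=6 [10,12) fires=7
i=12 t=12 v=3: → [12,14); WM=13
i=13 t=11 v=7: → [10,12); WM=13
i=14 t=15 v=7: → [14,16); WM=14; [12,14) fires=3

11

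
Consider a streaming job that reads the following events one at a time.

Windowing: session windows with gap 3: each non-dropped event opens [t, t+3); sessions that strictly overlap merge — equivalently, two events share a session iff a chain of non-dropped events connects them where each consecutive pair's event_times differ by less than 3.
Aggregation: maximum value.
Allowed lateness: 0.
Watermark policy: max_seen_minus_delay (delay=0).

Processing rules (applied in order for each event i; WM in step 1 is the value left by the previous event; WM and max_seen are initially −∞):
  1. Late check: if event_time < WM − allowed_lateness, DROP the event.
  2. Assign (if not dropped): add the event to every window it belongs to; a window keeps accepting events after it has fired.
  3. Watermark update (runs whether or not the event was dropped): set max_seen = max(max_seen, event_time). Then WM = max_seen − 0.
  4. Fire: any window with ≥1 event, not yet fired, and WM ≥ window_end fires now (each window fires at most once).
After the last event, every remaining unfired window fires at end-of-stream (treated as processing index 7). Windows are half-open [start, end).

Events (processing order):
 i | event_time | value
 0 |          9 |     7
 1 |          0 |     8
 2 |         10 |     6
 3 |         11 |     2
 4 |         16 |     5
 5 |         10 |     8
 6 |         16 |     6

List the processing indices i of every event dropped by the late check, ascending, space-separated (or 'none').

1 5

i=0 t=9 v=7: → [9,12); WM=9
i=1 t=0 v=8: DROP (t<9-0); WM=9
i=2 t=10 v=6: → [9,13); WM=10
i=3 t=11 v=2: → [9,14); WM=11
i=4 t=16 v=5: → [16,19); WM=16
i=5 t=10 v=8: DROP (t<16-0); WM=16
i=6 t=16 v=6: → [16,19); WM=16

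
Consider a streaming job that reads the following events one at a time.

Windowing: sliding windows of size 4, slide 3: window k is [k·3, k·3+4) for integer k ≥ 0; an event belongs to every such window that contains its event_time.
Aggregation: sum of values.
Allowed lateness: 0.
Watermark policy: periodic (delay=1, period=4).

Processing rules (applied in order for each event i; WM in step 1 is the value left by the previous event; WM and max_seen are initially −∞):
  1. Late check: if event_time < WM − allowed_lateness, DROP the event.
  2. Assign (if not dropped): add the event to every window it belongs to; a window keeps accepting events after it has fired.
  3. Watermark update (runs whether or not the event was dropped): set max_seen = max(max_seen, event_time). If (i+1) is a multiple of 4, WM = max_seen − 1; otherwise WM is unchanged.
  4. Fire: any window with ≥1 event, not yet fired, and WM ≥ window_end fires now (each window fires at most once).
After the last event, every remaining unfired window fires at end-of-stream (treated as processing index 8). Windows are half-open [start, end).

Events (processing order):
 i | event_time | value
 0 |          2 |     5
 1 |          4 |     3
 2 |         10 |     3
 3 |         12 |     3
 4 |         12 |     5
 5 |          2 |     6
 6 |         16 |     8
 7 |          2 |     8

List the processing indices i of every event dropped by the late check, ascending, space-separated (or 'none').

i=0 t=2 v=5: → [0,4); WM=−∞
i=1 t=4 v=3: → [3,7); WM=−∞
i=2 t=10 v=3: → [9,13); WM=−∞
i=3 t=12 v=3: → [12,16),[9,13); WM=11; [0,4) fires=5 [3,7) fires=3
i=4 t=12 v=5: → [12,16),[9,13); WM=11
i=5 t=2 v=6: DROP (t<11-0); WM=11
i=6 t=16 v=8: → [15,19); WM=11
i=7 t=2 v=8: DROP (t<11-0); WM=15; [9,13) fires=11

5 7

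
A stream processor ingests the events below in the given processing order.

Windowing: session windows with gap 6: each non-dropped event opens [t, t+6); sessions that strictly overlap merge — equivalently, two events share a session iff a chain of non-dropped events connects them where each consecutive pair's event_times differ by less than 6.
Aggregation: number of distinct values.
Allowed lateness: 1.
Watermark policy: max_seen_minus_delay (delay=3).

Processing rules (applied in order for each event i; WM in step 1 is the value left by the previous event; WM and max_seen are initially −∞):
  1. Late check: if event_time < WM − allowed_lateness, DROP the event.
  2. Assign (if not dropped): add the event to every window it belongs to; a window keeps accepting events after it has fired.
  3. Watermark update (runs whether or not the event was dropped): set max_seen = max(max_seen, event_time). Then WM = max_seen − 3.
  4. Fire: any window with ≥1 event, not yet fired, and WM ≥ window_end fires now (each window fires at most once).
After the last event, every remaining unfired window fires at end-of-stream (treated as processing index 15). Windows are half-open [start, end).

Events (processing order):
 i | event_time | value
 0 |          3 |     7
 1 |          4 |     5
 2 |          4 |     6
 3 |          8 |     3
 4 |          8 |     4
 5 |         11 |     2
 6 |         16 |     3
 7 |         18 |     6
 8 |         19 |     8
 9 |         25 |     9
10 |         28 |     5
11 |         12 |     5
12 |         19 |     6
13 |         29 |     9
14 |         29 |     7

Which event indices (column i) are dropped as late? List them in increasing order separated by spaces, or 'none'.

11 12

i=0 t=3 v=7: → [3,9); WM=0
i=1 t=4 v=5: → [3,10); WM=1
i=2 t=4 v=6: → [3,10); WM=1
i=3 t=8 v=3: → [3,14); WM=5
i=4 t=8 v=4: → [3,14); WM=5
i=5 t=11 v=2: → [3,17); WM=8
i=6 t=16 v=3: → [3,22); WM=13
i=7 t=18 v=6: → [3,24); WM=15
i=8 t=19 v=8: → [3,25); WM=16
i=9 t=25 v=9: → [25,31); WM=22
i=10 t=28 v=5: → [25,34); WM=25
i=11 t=12 v=5: DROP (t<25-1); WM=25
i=12 t=19 v=6: DROP (t<25-1); WM=25
i=13 t=29 v=9: → [25,35); WM=26
i=14 t=29 v=7: → [25,35); WM=26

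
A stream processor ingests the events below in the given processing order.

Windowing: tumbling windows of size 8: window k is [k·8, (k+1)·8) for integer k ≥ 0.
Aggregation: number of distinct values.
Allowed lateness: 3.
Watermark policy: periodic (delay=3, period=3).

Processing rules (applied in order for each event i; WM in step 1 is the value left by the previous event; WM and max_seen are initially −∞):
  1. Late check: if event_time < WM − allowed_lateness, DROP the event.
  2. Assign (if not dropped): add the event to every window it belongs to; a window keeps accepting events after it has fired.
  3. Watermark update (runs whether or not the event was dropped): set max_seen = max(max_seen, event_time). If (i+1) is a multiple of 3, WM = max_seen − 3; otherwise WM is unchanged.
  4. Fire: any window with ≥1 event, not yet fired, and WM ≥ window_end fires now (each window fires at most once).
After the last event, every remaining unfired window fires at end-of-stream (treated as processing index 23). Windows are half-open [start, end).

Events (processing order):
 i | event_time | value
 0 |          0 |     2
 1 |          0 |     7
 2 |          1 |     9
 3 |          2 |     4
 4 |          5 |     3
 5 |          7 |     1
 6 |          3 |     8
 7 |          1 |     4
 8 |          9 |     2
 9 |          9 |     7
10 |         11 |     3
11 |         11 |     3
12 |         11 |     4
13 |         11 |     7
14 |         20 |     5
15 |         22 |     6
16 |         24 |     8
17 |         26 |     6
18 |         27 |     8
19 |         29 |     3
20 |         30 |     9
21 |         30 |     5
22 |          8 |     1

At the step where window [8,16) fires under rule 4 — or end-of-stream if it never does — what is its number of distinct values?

4

i=0 t=0 v=2: → [0,8); WM=−∞
i=1 t=0 v=7: → [0,8); WM=−∞
i=2 t=1 v=9: → [0,8); WM=-2
i=3 t=2 v=4: → [0,8); WM=-2
i=4 t=5 v=3: → [0,8); WM=-2
i=5 t=7 v=1: → [0,8); WM=4
i=6 t=3 v=8: → [0,8); WM=4
i=7 t=1 v=4: → [0,8); WM=4
i=8 t=9 v=2: → [8,16); WM=6
i=9 t=9 v=7: → [8,16); WM=6
i=10 t=11 v=3: → [8,16); WM=6
i=11 t=11 v=3: → [8,16); WM=8; [0,8) fires=7
i=12 t=11 v=4: → [8,16); WM=8
i=13 t=11 v=7: → [8,16); WM=8
i=14 t=20 v=5: → [16,24); WM=17; [8,16) fires=4
i=15 t=22 v=6: → [16,24); WM=17
i=16 t=24 v=8: → [24,32); WM=17
i=17 t=26 v=6: → [24,32); WM=23
i=18 t=27 v=8: → [24,32); WM=23
i=19 t=29 v=3: → [24,32); WM=23
i=20 t=30 v=9: → [24,32); WM=27; [16,24) fires=2
i=21 t=30 v=5: → [24,32); WM=27
i=22 t=8 v=1: DROP (t<27-3); WM=27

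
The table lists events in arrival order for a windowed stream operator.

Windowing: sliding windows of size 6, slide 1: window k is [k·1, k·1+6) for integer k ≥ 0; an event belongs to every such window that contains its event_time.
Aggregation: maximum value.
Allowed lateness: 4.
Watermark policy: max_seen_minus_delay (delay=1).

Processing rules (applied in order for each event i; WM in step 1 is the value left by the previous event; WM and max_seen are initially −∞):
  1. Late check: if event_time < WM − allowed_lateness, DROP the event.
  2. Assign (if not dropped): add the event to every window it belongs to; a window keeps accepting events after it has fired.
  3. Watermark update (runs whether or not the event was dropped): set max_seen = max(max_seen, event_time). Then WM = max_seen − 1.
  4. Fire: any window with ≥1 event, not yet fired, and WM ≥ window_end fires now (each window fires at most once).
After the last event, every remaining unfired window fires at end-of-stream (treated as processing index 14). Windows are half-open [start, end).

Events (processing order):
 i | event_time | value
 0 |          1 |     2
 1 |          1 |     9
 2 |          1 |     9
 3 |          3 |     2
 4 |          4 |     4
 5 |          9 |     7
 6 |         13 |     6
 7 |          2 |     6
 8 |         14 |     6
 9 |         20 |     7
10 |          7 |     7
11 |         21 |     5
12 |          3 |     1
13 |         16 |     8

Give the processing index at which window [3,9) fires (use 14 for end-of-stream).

6

i=0 t=1 v=2: → [1,7),[0,6); WM=0
i=1 t=1 v=9: → [1,7),[0,6); WM=0
i=2 t=1 v=9: → [1,7),[0,6); WM=0
i=3 t=3 v=2: → [3,9),[2,8),[1,7),[0,6); WM=2
i=4 t=4 v=4: → [4,10),[3,9),[2,8),[1,7),[0,6); WM=3
i=5 t=9 v=7: → [9,15),[8,14),[7,13),[6,12),[5,11),[4,10); WM=8; [0,6) fires=9 [1,7) fires=9 [2,8) fires=4
i=6 t=13 v=6: → [13,19),[12,18),[11,17),[10,16),[9,15),[8,14); WM=12; [3,9) fires=4 [4,10) fires=7 [5,11) fires=7 [6,12) fires=7
i=7 t=2 v=6: DROP (t<12-4); WM=12
i=8 t=14 v=6: → [14,20),[13,19),[12,18),[11,17),[10,16),[9,15); WM=13; [7,13) fires=7
i=9 t=20 v=7: → [20,26),[19,25),[18,24),[17,23),[16,22),[15,21); WM=19; [8,14) fires=7 [9,15) fires=7 [10,16) fires=6 [11,17) fires=6 [12,18) fires=6 [13,19) fires=6
i=10 t=7 v=7: DROP (t<19-4); WM=19
i=11 t=21 v=5: → [21,27),[20,26),[19,25),[18,24),[17,23),[16,22); WM=20; [14,20) fires=6
i=12 t=3 v=1: DROP (t<20-4); WM=20
i=13 t=16 v=8: → [16,22),[15,21),[14,20),[13,19),[12,18),[11,17); WM=20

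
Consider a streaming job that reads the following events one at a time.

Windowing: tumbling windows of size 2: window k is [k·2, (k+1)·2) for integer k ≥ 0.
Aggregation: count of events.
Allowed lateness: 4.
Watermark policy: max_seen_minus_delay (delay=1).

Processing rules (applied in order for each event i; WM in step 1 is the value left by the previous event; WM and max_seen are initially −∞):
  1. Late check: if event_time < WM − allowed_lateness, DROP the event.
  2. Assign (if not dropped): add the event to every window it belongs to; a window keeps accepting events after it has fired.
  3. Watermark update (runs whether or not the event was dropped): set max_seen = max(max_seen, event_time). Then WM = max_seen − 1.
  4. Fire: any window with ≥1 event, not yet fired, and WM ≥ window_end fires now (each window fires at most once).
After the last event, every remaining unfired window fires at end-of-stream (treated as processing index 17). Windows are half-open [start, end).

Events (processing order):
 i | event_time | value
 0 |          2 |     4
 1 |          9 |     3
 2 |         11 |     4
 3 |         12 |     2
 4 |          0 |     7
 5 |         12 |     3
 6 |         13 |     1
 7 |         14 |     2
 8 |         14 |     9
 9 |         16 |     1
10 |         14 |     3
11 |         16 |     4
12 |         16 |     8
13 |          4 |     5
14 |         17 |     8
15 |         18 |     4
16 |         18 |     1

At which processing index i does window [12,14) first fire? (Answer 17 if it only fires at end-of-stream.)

i=0 t=2 v=4: → [2,4); WM=1
i=1 t=9 v=3: → [8,10); WM=8; [2,4) fires=1
i=2 t=11 v=4: → [10,12); WM=10; [8,10) fires=1
i=3 t=12 v=2: → [12,14); WM=11
i=4 t=0 v=7: DROP (t<11-4); WM=11
i=5 t=12 v=3: → [12,14); WM=11
i=6 t=13 v=1: → [12,14); WM=12; [10,12) fires=1
i=7 t=14 v=2: → [14,16); WM=13
i=8 t=14 v=9: → [14,16); WM=13
i=9 t=16 v=1: → [16,18); WM=15; [12,14) fires=3
i=10 t=14 v=3: → [14,16); WM=15
i=11 t=16 v=4: → [16,18); WM=15
i=12 t=16 v=8: → [16,18); WM=15
i=13 t=4 v=5: DROP (t<15-4); WM=15
i=14 t=17 v=8: → [16,18); WM=16; [14,16) fires=3
i=15 t=18 v=4: → [18,20); WM=17
i=16 t=18 v=1: → [18,20); WM=17

9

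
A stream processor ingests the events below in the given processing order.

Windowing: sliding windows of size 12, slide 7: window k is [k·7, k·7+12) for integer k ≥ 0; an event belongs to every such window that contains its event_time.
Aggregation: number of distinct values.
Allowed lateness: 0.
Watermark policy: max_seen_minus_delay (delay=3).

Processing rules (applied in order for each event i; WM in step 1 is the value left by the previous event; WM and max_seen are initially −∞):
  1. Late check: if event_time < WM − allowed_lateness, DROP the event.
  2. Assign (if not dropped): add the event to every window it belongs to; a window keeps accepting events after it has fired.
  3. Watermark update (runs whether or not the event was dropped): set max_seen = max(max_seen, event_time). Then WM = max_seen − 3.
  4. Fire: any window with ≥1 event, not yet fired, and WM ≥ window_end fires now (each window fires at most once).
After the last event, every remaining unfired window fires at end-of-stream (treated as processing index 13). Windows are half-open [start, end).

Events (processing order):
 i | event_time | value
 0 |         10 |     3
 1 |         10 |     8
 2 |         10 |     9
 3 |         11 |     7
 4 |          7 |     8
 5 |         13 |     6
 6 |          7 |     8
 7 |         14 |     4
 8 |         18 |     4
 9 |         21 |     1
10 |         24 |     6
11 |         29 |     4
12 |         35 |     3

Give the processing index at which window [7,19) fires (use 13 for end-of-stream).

i=0 t=10 v=3: → [7,19),[0,12); WM=7
i=1 t=10 v=8: → [7,19),[0,12); WM=7
i=2 t=10 v=9: → [7,19),[0,12); WM=7
i=3 t=11 v=7: → [7,19),[0,12); WM=8
i=4 t=7 v=8: DROP (t<8-0); WM=8
i=5 t=13 v=6: → [7,19); WM=10
i=6 t=7 v=8: DROP (t<10-0); WM=10
i=7 t=14 v=4: → [14,26),[7,19); WM=11
i=8 t=18 v=4: → [14,26),[7,19); WM=15; [0,12) fires=4
i=9 t=21 v=1: → [21,33),[14,26); WM=18
i=10 t=24 v=6: → [21,33),[14,26); WM=21; [7,19) fires=6
i=11 t=29 v=4: → [28,40),[21,33); WM=26; [14,26) fires=3
i=12 t=35 v=3: → [35,47),[28,40); WM=32

10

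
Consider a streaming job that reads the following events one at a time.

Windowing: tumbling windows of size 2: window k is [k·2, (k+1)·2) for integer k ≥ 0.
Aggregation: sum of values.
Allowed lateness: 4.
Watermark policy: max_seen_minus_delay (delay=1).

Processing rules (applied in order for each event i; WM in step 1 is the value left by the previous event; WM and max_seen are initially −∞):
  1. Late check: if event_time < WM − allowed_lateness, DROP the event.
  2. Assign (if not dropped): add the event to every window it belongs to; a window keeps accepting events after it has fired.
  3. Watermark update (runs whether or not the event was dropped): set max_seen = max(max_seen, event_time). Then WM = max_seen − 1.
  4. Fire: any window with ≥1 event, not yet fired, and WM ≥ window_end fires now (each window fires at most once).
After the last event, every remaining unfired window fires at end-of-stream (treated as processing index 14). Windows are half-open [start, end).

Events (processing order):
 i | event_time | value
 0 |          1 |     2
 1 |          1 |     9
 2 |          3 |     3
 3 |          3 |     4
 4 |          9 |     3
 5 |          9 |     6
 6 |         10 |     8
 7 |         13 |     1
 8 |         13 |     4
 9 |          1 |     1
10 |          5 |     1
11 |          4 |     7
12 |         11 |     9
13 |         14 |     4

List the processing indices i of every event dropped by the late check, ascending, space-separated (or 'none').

9 10 11

i=0 t=1 v=2: → [0,2); WM=0
i=1 t=1 v=9: → [0,2); WM=0
i=2 t=3 v=3: → [2,4); WM=2; [0,2) fires=11
i=3 t=3 v=4: → [2,4); WM=2
i=4 t=9 v=3: → [8,10); WM=8; [2,4) fires=7
i=5 t=9 v=6: → [8,10); WM=8
i=6 t=10 v=8: → [10,12); WM=9
i=7 t=13 v=1: → [12,14); WM=12; [8,10) fires=9 [10,12) fires=8
i=8 t=13 v=4: → [12,14); WM=12
i=9 t=1 v=1: DROP (t<12-4); WM=12
i=10 t=5 v=1: DROP (t<12-4); WM=12
i=11 t=4 v=7: DROP (t<12-4); WM=12
i=12 t=11 v=9: → [10,12); WM=12
i=13 t=14 v=4: → [14,16); WM=13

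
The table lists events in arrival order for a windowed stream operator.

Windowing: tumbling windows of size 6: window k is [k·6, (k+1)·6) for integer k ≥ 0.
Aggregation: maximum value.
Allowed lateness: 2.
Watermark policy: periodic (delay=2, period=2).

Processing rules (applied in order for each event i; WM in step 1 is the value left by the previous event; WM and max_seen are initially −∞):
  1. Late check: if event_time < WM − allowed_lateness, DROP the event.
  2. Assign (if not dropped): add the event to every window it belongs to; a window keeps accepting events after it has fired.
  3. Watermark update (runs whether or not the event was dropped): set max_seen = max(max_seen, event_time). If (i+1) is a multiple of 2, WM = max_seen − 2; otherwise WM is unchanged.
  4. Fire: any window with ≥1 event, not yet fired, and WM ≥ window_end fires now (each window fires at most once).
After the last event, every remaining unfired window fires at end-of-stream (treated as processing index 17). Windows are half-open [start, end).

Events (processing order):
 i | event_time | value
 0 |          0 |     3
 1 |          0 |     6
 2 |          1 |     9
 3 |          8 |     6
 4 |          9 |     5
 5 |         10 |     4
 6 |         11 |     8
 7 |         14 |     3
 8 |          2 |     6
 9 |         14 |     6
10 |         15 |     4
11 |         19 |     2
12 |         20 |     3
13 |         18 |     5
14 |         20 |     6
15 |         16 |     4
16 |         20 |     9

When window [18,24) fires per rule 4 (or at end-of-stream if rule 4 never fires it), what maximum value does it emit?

i=0 t=0 v=3: → [0,6); WM=−∞
i=1 t=0 v=6: → [0,6); WM=-2
i=2 t=1 v=9: → [0,6); WM=-2
i=3 t=8 v=6: → [6,12); WM=6; [0,6) fires=9
i=4 t=9 v=5: → [6,12); WM=6
i=5 t=10 v=4: → [6,12); WM=8
i=6 t=11 v=8: → [6,12); WM=8
i=7 t=14 v=3: → [12,18); WM=12; [6,12) fires=8
i=8 t=2 v=6: DROP (t<12-2); WM=12
i=9 t=14 v=6: → [12,18); WM=12
i=10 t=15 v=4: → [12,18); WM=12
i=11 t=19 v=2: → [18,24); WM=17
i=12 t=20 v=3: → [18,24); WM=17
i=13 t=18 v=5: → [18,24); WM=18; [12,18) fires=6
i=14 t=20 v=6: → [18,24); WM=18
i=15 t=16 v=4: → [12,18); WM=18
i=16 t=20 v=9: → [18,24); WM=18

9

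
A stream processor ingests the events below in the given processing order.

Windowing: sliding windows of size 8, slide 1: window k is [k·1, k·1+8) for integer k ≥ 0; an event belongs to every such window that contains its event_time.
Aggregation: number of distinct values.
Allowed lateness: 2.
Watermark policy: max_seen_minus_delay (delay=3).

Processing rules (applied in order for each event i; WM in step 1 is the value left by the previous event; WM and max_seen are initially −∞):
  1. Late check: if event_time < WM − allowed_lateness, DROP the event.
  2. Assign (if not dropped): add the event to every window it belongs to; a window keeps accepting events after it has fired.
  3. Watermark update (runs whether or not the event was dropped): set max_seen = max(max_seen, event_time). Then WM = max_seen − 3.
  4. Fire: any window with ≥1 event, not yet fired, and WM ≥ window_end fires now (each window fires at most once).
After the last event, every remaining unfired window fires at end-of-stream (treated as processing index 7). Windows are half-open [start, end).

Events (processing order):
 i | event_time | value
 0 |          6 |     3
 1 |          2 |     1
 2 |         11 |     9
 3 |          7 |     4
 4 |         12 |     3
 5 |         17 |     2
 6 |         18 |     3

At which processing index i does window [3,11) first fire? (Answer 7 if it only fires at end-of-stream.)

5

i=0 t=6 v=3: → [6,14),[5,13),[4,12),[3,11),[2,10),[1,9),[0,8); WM=3
i=1 t=2 v=1: → [2,10),[1,9),[0,8); WM=3
i=2 t=11 v=9: → [11,19),[10,18),[9,17),[8,16),[7,15),[6,14),[5,13),[4,12); WM=8; [0,8) fires=2
i=3 t=7 v=4: → [7,15),[6,14),[5,13),[4,12),[3,11),[2,10),[1,9),[0,8); WM=8
i=4 t=12 v=3: → [12,20),[11,19),[10,18),[9,17),[8,16),[7,15),[6,14),[5,13); WM=9; [1,9) fires=3
i=5 t=17 v=2: → [17,25),[16,24),[15,23),[14,22),[13,21),[12,20),[11,19),[10,18); WM=14; [2,10) fires=3 [3,11) fires=2 [4,12) fires=3 [5,13) fires=3 [6,14) fires=3
i=6 t=18 v=3: → [18,26),[17,25),[16,24),[15,23),[14,22),[13,21),[12,20),[11,19); WM=15; [7,15) fires=3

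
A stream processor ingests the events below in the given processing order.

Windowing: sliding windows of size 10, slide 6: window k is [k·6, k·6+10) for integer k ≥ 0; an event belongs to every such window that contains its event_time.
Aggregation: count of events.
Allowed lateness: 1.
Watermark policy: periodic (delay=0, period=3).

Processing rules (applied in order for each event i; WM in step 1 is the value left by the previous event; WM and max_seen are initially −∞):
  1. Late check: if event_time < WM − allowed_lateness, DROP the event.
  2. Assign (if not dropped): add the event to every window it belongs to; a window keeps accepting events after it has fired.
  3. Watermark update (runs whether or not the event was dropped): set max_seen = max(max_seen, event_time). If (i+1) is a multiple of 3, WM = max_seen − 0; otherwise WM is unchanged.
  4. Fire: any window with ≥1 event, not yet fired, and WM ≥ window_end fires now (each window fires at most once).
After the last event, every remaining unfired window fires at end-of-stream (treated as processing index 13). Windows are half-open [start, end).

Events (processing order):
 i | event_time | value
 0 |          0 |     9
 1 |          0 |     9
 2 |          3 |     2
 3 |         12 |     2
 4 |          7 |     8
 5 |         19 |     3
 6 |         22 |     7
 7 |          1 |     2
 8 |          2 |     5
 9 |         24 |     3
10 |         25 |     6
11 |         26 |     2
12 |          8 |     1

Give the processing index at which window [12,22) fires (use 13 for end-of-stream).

i=0 t=0 v=9: → [0,10); WM=−∞
i=1 t=0 v=9: → [0,10); WM=−∞
i=2 t=3 v=2: → [0,10); WM=3
i=3 t=12 v=2: → [12,22),[6,16); WM=3
i=4 t=7 v=8: → [6,16),[0,10); WM=3
i=5 t=19 v=3: → [18,28),[12,22); WM=19; [0,10) fires=4 [6,16) fires=2
i=6 t=22 v=7: → [18,28); WM=19
i=7 t=1 v=2: DROP (t<19-1); WM=19
i=8 t=2 v=5: DROP (t<19-1); WM=22; [12,22) fires=2
i=9 t=24 v=3: → [24,34),[18,28); WM=22
i=10 t=25 v=6: → [24,34),[18,28); WM=22
i=11 t=26 v=2: → [24,34),[18,28); WM=26
i=12 t=8 v=1: DROP (t<26-1); WM=26

8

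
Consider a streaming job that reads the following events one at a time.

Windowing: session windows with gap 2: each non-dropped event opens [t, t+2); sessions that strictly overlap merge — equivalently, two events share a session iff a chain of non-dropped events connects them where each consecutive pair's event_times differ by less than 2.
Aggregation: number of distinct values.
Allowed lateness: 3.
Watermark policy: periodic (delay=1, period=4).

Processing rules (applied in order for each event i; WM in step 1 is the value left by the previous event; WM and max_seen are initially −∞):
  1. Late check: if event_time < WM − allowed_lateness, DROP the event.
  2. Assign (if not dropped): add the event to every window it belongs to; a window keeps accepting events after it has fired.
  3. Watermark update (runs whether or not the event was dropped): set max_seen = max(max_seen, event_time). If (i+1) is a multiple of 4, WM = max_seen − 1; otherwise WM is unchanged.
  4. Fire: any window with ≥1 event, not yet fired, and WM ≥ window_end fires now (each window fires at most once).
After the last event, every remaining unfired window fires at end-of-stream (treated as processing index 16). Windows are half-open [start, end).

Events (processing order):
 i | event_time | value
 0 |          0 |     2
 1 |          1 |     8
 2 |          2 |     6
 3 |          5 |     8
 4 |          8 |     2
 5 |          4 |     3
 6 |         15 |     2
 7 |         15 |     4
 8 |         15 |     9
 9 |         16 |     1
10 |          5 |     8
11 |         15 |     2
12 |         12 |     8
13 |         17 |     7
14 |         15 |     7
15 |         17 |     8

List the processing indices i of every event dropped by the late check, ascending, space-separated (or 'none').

i=0 t=0 v=2: → [0,2); WM=−∞
i=1 t=1 v=8: → [0,3); WM=−∞
i=2 t=2 v=6: → [0,4); WM=−∞
i=3 t=5 v=8: → [5,7); WM=4
i=4 t=8 v=2: → [8,10); WM=4
i=5 t=4 v=3: → [4,7); WM=4
i=6 t=15 v=2: → [15,17); WM=4
i=7 t=15 v=4: → [15,17); WM=14
i=8 t=15 v=9: → [15,17); WM=14
i=9 t=16 v=1: → [15,18); WM=14
i=10 t=5 v=8: DROP (t<14-3); WM=14
i=11 t=15 v=2: → [15,18); WM=15
i=12 t=12 v=8: → [12,14); WM=15
i=13 t=17 v=7: → [15,19); WM=15
i=14 t=15 v=7: → [15,19); WM=15
i=15 t=17 v=8: → [15,19); WM=16

10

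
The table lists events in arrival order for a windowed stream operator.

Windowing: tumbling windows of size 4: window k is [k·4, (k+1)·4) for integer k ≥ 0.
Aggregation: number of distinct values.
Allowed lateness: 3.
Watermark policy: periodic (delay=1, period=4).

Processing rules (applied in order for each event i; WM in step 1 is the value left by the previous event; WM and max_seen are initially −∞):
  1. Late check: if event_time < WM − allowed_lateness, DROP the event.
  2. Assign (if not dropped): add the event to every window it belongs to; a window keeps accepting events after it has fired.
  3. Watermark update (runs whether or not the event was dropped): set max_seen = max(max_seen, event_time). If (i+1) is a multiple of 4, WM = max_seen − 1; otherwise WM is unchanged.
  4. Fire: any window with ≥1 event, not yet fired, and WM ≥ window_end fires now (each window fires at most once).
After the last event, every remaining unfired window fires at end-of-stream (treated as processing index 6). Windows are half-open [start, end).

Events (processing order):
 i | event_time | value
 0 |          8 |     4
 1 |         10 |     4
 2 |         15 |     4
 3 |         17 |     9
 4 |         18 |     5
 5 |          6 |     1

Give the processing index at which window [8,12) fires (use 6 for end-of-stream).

i=0 t=8 v=4: → [8,12); WM=−∞
i=1 t=10 v=4: → [8,12); WM=−∞
i=2 t=15 v=4: → [12,16); WM=−∞
i=3 t=17 v=9: → [16,20); WM=16; [8,12) fires=1 [12,16) fires=1
i=4 t=18 v=5: → [16,20); WM=16
i=5 t=6 v=1: DROP (t<16-3); WM=16

3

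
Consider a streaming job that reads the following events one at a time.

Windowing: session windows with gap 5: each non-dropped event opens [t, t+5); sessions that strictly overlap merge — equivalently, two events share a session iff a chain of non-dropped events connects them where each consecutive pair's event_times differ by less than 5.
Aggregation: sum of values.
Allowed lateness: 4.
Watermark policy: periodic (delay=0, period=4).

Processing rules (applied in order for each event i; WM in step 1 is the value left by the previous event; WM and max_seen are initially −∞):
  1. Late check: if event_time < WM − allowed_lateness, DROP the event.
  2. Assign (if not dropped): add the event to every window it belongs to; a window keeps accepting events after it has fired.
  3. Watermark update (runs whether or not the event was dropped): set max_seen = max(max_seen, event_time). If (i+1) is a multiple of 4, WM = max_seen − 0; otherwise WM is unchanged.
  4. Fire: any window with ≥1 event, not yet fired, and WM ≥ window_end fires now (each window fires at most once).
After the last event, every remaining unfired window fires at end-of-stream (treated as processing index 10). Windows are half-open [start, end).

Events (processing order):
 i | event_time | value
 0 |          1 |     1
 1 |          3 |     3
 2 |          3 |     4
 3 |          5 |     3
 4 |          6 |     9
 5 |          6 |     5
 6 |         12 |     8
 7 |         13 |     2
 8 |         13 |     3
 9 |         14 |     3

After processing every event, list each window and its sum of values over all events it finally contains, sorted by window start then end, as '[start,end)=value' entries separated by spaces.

i=0 t=1 v=1: → [1,6); WM=−∞
i=1 t=3 v=3: → [1,8); WM=−∞
i=2 t=3 v=4: → [1,8); WM=−∞
i=3 t=5 v=3: → [1,10); WM=5
i=4 t=6 v=9: → [1,11); WM=5
i=5 t=6 v=5: → [1,11); WM=5
i=6 t=12 v=8: → [12,17); WM=5
i=7 t=13 v=2: → [12,18); WM=13
i=8 t=13 v=3: → [12,18); WM=13
i=9 t=14 v=3: → [12,19); WM=13

[1,11)=25 [12,19)=16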